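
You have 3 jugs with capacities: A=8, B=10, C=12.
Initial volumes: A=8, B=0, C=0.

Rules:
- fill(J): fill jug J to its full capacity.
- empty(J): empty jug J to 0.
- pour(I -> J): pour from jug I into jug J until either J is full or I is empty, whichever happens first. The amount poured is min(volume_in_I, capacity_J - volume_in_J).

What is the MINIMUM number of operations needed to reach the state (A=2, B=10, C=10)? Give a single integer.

BFS from (A=8, B=0, C=0). One shortest path:
  1. empty(A) -> (A=0 B=0 C=0)
  2. fill(C) -> (A=0 B=0 C=12)
  3. pour(C -> B) -> (A=0 B=10 C=2)
  4. pour(C -> A) -> (A=2 B=10 C=0)
  5. pour(B -> C) -> (A=2 B=0 C=10)
  6. fill(B) -> (A=2 B=10 C=10)
Reached target in 6 moves.

Answer: 6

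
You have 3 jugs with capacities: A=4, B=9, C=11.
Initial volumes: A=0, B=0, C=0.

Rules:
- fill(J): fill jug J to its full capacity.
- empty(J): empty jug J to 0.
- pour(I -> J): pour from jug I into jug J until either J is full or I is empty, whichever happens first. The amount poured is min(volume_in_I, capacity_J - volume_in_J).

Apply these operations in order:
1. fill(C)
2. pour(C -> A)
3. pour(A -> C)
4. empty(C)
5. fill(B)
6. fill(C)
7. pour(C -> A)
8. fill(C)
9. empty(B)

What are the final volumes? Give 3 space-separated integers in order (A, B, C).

Answer: 4 0 11

Derivation:
Step 1: fill(C) -> (A=0 B=0 C=11)
Step 2: pour(C -> A) -> (A=4 B=0 C=7)
Step 3: pour(A -> C) -> (A=0 B=0 C=11)
Step 4: empty(C) -> (A=0 B=0 C=0)
Step 5: fill(B) -> (A=0 B=9 C=0)
Step 6: fill(C) -> (A=0 B=9 C=11)
Step 7: pour(C -> A) -> (A=4 B=9 C=7)
Step 8: fill(C) -> (A=4 B=9 C=11)
Step 9: empty(B) -> (A=4 B=0 C=11)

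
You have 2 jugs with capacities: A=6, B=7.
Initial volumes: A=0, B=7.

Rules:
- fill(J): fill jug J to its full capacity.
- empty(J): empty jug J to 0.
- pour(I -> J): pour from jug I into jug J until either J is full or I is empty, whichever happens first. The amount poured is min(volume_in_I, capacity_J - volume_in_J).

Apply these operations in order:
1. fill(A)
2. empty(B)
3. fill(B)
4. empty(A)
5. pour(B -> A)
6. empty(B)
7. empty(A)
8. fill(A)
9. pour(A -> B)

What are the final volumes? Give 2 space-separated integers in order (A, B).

Answer: 0 6

Derivation:
Step 1: fill(A) -> (A=6 B=7)
Step 2: empty(B) -> (A=6 B=0)
Step 3: fill(B) -> (A=6 B=7)
Step 4: empty(A) -> (A=0 B=7)
Step 5: pour(B -> A) -> (A=6 B=1)
Step 6: empty(B) -> (A=6 B=0)
Step 7: empty(A) -> (A=0 B=0)
Step 8: fill(A) -> (A=6 B=0)
Step 9: pour(A -> B) -> (A=0 B=6)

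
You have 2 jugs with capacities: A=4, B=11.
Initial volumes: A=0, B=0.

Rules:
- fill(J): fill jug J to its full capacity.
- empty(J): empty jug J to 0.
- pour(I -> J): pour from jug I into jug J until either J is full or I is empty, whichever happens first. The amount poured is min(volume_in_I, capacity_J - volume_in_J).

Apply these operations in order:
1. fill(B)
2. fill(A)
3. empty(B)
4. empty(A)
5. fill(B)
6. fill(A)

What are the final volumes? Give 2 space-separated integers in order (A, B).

Step 1: fill(B) -> (A=0 B=11)
Step 2: fill(A) -> (A=4 B=11)
Step 3: empty(B) -> (A=4 B=0)
Step 4: empty(A) -> (A=0 B=0)
Step 5: fill(B) -> (A=0 B=11)
Step 6: fill(A) -> (A=4 B=11)

Answer: 4 11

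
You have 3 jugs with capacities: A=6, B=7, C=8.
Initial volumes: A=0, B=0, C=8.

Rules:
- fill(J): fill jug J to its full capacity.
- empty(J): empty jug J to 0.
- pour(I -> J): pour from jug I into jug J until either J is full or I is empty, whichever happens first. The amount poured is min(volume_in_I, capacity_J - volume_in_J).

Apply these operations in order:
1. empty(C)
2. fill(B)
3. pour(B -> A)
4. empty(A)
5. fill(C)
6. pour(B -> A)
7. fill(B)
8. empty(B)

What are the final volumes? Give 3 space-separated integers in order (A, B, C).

Step 1: empty(C) -> (A=0 B=0 C=0)
Step 2: fill(B) -> (A=0 B=7 C=0)
Step 3: pour(B -> A) -> (A=6 B=1 C=0)
Step 4: empty(A) -> (A=0 B=1 C=0)
Step 5: fill(C) -> (A=0 B=1 C=8)
Step 6: pour(B -> A) -> (A=1 B=0 C=8)
Step 7: fill(B) -> (A=1 B=7 C=8)
Step 8: empty(B) -> (A=1 B=0 C=8)

Answer: 1 0 8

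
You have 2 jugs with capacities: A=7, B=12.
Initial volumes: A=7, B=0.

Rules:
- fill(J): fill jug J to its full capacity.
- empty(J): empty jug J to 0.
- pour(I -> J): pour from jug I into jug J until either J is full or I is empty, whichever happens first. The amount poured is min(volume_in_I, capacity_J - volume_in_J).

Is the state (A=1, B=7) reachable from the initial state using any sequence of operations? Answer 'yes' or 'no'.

Answer: no

Derivation:
BFS explored all 38 reachable states.
Reachable set includes: (0,0), (0,1), (0,2), (0,3), (0,4), (0,5), (0,6), (0,7), (0,8), (0,9), (0,10), (0,11) ...
Target (A=1, B=7) not in reachable set → no.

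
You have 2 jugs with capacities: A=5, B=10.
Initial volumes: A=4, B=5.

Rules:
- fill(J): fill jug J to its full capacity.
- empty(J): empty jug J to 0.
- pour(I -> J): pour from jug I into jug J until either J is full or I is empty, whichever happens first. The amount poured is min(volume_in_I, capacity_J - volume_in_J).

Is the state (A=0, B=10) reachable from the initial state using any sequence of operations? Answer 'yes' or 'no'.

BFS from (A=4, B=5):
  1. fill(A) -> (A=5 B=5)
  2. pour(A -> B) -> (A=0 B=10)
Target reached → yes.

Answer: yes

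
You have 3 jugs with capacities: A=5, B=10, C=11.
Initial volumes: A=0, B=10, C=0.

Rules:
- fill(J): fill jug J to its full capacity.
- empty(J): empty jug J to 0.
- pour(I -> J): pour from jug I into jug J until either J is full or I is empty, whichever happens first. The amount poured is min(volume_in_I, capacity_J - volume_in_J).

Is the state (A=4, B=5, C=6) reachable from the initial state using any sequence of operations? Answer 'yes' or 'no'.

BFS explored all 432 reachable states.
Reachable set includes: (0,0,0), (0,0,1), (0,0,2), (0,0,3), (0,0,4), (0,0,5), (0,0,6), (0,0,7), (0,0,8), (0,0,9), (0,0,10), (0,0,11) ...
Target (A=4, B=5, C=6) not in reachable set → no.

Answer: no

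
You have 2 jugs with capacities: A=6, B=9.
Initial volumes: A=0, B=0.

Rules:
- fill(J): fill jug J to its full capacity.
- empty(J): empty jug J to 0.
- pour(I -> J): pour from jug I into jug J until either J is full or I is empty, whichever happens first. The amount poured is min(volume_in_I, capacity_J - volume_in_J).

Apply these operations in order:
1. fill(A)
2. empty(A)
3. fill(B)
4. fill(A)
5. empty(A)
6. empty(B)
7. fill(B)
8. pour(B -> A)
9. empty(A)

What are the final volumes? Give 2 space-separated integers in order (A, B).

Step 1: fill(A) -> (A=6 B=0)
Step 2: empty(A) -> (A=0 B=0)
Step 3: fill(B) -> (A=0 B=9)
Step 4: fill(A) -> (A=6 B=9)
Step 5: empty(A) -> (A=0 B=9)
Step 6: empty(B) -> (A=0 B=0)
Step 7: fill(B) -> (A=0 B=9)
Step 8: pour(B -> A) -> (A=6 B=3)
Step 9: empty(A) -> (A=0 B=3)

Answer: 0 3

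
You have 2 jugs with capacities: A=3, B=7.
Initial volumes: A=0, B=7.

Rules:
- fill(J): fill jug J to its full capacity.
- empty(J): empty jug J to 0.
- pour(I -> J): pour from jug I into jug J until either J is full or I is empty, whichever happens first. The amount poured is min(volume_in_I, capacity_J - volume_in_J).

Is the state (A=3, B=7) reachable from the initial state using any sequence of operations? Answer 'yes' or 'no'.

Answer: yes

Derivation:
BFS from (A=0, B=7):
  1. fill(A) -> (A=3 B=7)
Target reached → yes.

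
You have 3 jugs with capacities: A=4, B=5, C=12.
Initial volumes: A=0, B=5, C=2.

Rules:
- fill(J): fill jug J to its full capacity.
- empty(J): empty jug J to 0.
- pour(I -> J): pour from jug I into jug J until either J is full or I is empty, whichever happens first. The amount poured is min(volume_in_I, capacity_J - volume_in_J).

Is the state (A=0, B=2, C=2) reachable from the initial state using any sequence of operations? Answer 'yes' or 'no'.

Answer: yes

Derivation:
BFS from (A=0, B=5, C=2):
  1. pour(B -> A) -> (A=4 B=1 C=2)
  2. empty(A) -> (A=0 B=1 C=2)
  3. pour(B -> A) -> (A=1 B=0 C=2)
  4. fill(B) -> (A=1 B=5 C=2)
  5. pour(B -> A) -> (A=4 B=2 C=2)
  6. empty(A) -> (A=0 B=2 C=2)
Target reached → yes.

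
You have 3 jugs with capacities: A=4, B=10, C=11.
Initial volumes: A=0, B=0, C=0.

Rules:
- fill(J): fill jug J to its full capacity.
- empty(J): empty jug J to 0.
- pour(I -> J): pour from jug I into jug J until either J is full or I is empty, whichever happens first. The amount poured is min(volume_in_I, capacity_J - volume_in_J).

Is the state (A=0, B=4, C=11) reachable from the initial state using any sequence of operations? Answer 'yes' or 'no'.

Answer: yes

Derivation:
BFS from (A=0, B=0, C=0):
  1. fill(A) -> (A=4 B=0 C=0)
  2. fill(C) -> (A=4 B=0 C=11)
  3. pour(A -> B) -> (A=0 B=4 C=11)
Target reached → yes.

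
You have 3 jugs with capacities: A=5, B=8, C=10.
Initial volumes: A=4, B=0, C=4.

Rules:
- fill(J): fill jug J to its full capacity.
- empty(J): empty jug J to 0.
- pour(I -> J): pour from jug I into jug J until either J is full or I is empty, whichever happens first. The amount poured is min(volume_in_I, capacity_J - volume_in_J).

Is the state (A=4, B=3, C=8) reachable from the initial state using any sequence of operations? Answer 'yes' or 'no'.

BFS explored all 342 reachable states.
Reachable set includes: (0,0,0), (0,0,1), (0,0,2), (0,0,3), (0,0,4), (0,0,5), (0,0,6), (0,0,7), (0,0,8), (0,0,9), (0,0,10), (0,1,0) ...
Target (A=4, B=3, C=8) not in reachable set → no.

Answer: no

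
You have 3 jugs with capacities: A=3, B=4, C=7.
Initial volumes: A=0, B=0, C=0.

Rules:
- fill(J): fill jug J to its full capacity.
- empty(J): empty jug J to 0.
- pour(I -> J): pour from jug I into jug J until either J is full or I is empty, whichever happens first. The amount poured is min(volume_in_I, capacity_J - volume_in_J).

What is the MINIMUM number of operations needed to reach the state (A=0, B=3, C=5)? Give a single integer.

BFS from (A=0, B=0, C=0). One shortest path:
  1. fill(B) -> (A=0 B=4 C=0)
  2. pour(B -> A) -> (A=3 B=1 C=0)
  3. pour(B -> C) -> (A=3 B=0 C=1)
  4. fill(B) -> (A=3 B=4 C=1)
  5. pour(B -> C) -> (A=3 B=0 C=5)
  6. pour(A -> B) -> (A=0 B=3 C=5)
Reached target in 6 moves.

Answer: 6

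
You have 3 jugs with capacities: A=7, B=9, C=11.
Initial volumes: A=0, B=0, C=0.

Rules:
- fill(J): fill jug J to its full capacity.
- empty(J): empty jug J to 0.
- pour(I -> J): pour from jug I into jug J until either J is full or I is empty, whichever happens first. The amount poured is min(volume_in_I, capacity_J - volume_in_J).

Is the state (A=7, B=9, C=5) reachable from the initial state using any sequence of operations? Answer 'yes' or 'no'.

Answer: yes

Derivation:
BFS from (A=0, B=0, C=0):
  1. fill(A) -> (A=7 B=0 C=0)
  2. pour(A -> B) -> (A=0 B=7 C=0)
  3. fill(A) -> (A=7 B=7 C=0)
  4. pour(A -> B) -> (A=5 B=9 C=0)
  5. pour(A -> C) -> (A=0 B=9 C=5)
  6. fill(A) -> (A=7 B=9 C=5)
Target reached → yes.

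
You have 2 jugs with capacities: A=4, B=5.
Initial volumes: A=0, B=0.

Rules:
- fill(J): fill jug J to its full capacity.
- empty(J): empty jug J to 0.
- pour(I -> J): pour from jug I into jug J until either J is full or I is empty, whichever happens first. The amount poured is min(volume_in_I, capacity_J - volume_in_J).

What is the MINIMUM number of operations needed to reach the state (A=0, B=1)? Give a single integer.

BFS from (A=0, B=0). One shortest path:
  1. fill(B) -> (A=0 B=5)
  2. pour(B -> A) -> (A=4 B=1)
  3. empty(A) -> (A=0 B=1)
Reached target in 3 moves.

Answer: 3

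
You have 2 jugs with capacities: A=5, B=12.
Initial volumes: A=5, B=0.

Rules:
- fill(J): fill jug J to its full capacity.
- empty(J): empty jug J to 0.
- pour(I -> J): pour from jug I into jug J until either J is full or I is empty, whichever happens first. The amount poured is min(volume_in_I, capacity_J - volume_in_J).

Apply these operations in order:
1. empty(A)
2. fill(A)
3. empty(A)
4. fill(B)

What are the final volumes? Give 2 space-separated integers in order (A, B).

Step 1: empty(A) -> (A=0 B=0)
Step 2: fill(A) -> (A=5 B=0)
Step 3: empty(A) -> (A=0 B=0)
Step 4: fill(B) -> (A=0 B=12)

Answer: 0 12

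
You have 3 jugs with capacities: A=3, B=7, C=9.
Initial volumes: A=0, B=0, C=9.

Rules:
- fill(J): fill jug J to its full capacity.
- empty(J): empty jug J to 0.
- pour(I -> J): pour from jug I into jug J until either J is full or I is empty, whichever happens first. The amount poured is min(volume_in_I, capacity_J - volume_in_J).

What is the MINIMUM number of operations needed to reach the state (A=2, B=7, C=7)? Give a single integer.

BFS from (A=0, B=0, C=9). One shortest path:
  1. pour(C -> B) -> (A=0 B=7 C=2)
  2. pour(C -> A) -> (A=2 B=7 C=0)
  3. pour(B -> C) -> (A=2 B=0 C=7)
  4. fill(B) -> (A=2 B=7 C=7)
Reached target in 4 moves.

Answer: 4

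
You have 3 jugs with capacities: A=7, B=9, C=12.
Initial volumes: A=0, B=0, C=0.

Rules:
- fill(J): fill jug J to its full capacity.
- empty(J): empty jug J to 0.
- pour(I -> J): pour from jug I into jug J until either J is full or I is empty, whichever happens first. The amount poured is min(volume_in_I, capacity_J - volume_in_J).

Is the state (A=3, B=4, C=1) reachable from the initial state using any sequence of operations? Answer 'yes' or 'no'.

Answer: no

Derivation:
BFS explored all 512 reachable states.
Reachable set includes: (0,0,0), (0,0,1), (0,0,2), (0,0,3), (0,0,4), (0,0,5), (0,0,6), (0,0,7), (0,0,8), (0,0,9), (0,0,10), (0,0,11) ...
Target (A=3, B=4, C=1) not in reachable set → no.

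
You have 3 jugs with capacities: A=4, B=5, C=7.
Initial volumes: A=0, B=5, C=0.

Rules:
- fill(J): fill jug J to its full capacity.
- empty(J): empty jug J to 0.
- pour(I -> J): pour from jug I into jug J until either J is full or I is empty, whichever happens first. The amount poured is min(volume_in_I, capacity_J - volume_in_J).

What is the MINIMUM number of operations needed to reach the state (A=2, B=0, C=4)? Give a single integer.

Answer: 7

Derivation:
BFS from (A=0, B=5, C=0). One shortest path:
  1. fill(A) -> (A=4 B=5 C=0)
  2. pour(A -> C) -> (A=0 B=5 C=4)
  3. fill(A) -> (A=4 B=5 C=4)
  4. pour(B -> C) -> (A=4 B=2 C=7)
  5. empty(C) -> (A=4 B=2 C=0)
  6. pour(A -> C) -> (A=0 B=2 C=4)
  7. pour(B -> A) -> (A=2 B=0 C=4)
Reached target in 7 moves.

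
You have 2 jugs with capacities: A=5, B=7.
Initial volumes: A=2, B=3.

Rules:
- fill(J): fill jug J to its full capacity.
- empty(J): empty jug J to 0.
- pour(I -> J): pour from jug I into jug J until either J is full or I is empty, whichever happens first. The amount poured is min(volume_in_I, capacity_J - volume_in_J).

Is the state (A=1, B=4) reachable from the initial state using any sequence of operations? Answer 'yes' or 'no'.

Answer: no

Derivation:
BFS explored all 25 reachable states.
Reachable set includes: (0,0), (0,1), (0,2), (0,3), (0,4), (0,5), (0,6), (0,7), (1,0), (1,7), (2,0), (2,3) ...
Target (A=1, B=4) not in reachable set → no.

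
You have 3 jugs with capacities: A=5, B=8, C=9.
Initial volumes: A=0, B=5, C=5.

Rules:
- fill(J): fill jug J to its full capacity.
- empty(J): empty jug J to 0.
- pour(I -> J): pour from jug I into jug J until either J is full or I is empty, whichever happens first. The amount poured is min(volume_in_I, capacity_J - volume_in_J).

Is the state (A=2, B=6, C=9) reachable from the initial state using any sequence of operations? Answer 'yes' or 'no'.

Answer: yes

Derivation:
BFS from (A=0, B=5, C=5):
  1. fill(C) -> (A=0 B=5 C=9)
  2. pour(C -> B) -> (A=0 B=8 C=6)
  3. pour(B -> A) -> (A=5 B=3 C=6)
  4. empty(A) -> (A=0 B=3 C=6)
  5. pour(B -> A) -> (A=3 B=0 C=6)
  6. fill(B) -> (A=3 B=8 C=6)
  7. pour(B -> A) -> (A=5 B=6 C=6)
  8. pour(A -> C) -> (A=2 B=6 C=9)
Target reached → yes.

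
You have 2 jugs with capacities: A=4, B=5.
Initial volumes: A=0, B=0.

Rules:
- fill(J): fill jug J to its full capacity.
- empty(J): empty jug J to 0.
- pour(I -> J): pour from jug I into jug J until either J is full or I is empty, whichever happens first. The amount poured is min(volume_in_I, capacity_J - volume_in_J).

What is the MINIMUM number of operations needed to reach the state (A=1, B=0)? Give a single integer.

BFS from (A=0, B=0). One shortest path:
  1. fill(B) -> (A=0 B=5)
  2. pour(B -> A) -> (A=4 B=1)
  3. empty(A) -> (A=0 B=1)
  4. pour(B -> A) -> (A=1 B=0)
Reached target in 4 moves.

Answer: 4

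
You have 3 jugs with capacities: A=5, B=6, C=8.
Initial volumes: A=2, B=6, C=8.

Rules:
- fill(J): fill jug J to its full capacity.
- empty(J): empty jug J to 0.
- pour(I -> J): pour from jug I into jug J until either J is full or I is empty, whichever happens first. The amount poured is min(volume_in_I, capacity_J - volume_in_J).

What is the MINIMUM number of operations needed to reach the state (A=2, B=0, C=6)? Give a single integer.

Answer: 2

Derivation:
BFS from (A=2, B=6, C=8). One shortest path:
  1. empty(C) -> (A=2 B=6 C=0)
  2. pour(B -> C) -> (A=2 B=0 C=6)
Reached target in 2 moves.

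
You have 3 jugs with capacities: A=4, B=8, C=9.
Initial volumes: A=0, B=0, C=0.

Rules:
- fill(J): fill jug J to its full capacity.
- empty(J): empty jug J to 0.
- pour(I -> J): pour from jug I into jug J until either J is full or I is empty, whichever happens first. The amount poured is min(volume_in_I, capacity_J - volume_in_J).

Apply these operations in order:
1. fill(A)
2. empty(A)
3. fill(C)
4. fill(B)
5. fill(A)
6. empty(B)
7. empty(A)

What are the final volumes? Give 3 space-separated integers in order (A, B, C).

Answer: 0 0 9

Derivation:
Step 1: fill(A) -> (A=4 B=0 C=0)
Step 2: empty(A) -> (A=0 B=0 C=0)
Step 3: fill(C) -> (A=0 B=0 C=9)
Step 4: fill(B) -> (A=0 B=8 C=9)
Step 5: fill(A) -> (A=4 B=8 C=9)
Step 6: empty(B) -> (A=4 B=0 C=9)
Step 7: empty(A) -> (A=0 B=0 C=9)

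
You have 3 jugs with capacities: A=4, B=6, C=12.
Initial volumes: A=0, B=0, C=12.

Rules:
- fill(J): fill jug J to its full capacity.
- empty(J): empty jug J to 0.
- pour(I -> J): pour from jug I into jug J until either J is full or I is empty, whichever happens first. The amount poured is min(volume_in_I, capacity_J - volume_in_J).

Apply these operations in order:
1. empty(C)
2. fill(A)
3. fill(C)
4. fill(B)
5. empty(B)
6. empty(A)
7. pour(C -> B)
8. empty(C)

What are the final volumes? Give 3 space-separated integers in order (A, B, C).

Answer: 0 6 0

Derivation:
Step 1: empty(C) -> (A=0 B=0 C=0)
Step 2: fill(A) -> (A=4 B=0 C=0)
Step 3: fill(C) -> (A=4 B=0 C=12)
Step 4: fill(B) -> (A=4 B=6 C=12)
Step 5: empty(B) -> (A=4 B=0 C=12)
Step 6: empty(A) -> (A=0 B=0 C=12)
Step 7: pour(C -> B) -> (A=0 B=6 C=6)
Step 8: empty(C) -> (A=0 B=6 C=0)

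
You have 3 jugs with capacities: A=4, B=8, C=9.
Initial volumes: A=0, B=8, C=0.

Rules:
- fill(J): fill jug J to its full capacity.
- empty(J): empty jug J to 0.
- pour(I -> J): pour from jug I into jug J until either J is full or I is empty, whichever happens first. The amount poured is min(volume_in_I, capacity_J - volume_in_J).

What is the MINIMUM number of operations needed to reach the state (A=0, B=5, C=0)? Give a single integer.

Answer: 5

Derivation:
BFS from (A=0, B=8, C=0). One shortest path:
  1. empty(B) -> (A=0 B=0 C=0)
  2. fill(C) -> (A=0 B=0 C=9)
  3. pour(C -> A) -> (A=4 B=0 C=5)
  4. empty(A) -> (A=0 B=0 C=5)
  5. pour(C -> B) -> (A=0 B=5 C=0)
Reached target in 5 moves.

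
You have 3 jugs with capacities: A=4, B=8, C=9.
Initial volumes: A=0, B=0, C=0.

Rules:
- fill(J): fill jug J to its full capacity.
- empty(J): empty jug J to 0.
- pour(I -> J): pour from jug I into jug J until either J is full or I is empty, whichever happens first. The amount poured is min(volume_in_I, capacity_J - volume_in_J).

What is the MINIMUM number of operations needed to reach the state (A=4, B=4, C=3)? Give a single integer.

Answer: 8

Derivation:
BFS from (A=0, B=0, C=0). One shortest path:
  1. fill(A) -> (A=4 B=0 C=0)
  2. fill(B) -> (A=4 B=8 C=0)
  3. pour(A -> C) -> (A=0 B=8 C=4)
  4. pour(B -> C) -> (A=0 B=3 C=9)
  5. empty(C) -> (A=0 B=3 C=0)
  6. pour(B -> C) -> (A=0 B=0 C=3)
  7. fill(B) -> (A=0 B=8 C=3)
  8. pour(B -> A) -> (A=4 B=4 C=3)
Reached target in 8 moves.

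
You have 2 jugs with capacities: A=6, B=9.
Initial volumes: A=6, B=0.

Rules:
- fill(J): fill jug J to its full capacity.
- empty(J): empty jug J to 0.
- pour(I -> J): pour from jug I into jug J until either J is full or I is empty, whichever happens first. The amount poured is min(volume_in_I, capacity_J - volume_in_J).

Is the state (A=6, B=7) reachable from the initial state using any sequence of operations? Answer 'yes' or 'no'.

Answer: no

Derivation:
BFS explored all 10 reachable states.
Reachable set includes: (0,0), (0,3), (0,6), (0,9), (3,0), (3,9), (6,0), (6,3), (6,6), (6,9)
Target (A=6, B=7) not in reachable set → no.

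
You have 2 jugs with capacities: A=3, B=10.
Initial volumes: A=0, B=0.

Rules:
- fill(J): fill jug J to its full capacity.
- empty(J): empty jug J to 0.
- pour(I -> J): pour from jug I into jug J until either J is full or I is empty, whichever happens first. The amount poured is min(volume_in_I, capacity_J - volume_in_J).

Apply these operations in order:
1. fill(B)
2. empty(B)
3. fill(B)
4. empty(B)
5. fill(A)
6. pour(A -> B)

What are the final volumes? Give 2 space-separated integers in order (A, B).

Step 1: fill(B) -> (A=0 B=10)
Step 2: empty(B) -> (A=0 B=0)
Step 3: fill(B) -> (A=0 B=10)
Step 4: empty(B) -> (A=0 B=0)
Step 5: fill(A) -> (A=3 B=0)
Step 6: pour(A -> B) -> (A=0 B=3)

Answer: 0 3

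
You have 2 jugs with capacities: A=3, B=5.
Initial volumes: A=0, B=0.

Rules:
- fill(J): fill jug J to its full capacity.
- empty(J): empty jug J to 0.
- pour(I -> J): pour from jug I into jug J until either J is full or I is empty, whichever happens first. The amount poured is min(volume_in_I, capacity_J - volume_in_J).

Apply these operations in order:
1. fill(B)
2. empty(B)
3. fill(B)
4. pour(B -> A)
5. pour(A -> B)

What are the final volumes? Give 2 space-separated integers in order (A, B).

Answer: 0 5

Derivation:
Step 1: fill(B) -> (A=0 B=5)
Step 2: empty(B) -> (A=0 B=0)
Step 3: fill(B) -> (A=0 B=5)
Step 4: pour(B -> A) -> (A=3 B=2)
Step 5: pour(A -> B) -> (A=0 B=5)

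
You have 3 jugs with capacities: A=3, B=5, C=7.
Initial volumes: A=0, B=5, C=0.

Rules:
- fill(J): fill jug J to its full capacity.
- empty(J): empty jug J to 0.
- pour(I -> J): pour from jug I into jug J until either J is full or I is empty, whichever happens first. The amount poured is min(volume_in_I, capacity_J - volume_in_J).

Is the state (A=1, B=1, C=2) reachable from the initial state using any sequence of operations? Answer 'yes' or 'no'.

BFS explored all 144 reachable states.
Reachable set includes: (0,0,0), (0,0,1), (0,0,2), (0,0,3), (0,0,4), (0,0,5), (0,0,6), (0,0,7), (0,1,0), (0,1,1), (0,1,2), (0,1,3) ...
Target (A=1, B=1, C=2) not in reachable set → no.

Answer: no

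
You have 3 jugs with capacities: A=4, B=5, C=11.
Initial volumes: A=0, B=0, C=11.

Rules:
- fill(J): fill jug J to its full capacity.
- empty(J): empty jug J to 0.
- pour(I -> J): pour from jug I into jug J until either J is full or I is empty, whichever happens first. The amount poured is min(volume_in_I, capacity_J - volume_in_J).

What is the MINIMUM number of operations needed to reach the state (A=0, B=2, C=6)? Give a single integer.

Answer: 7

Derivation:
BFS from (A=0, B=0, C=11). One shortest path:
  1. fill(B) -> (A=0 B=5 C=11)
  2. pour(B -> A) -> (A=4 B=1 C=11)
  3. empty(A) -> (A=0 B=1 C=11)
  4. pour(B -> A) -> (A=1 B=0 C=11)
  5. pour(C -> B) -> (A=1 B=5 C=6)
  6. pour(B -> A) -> (A=4 B=2 C=6)
  7. empty(A) -> (A=0 B=2 C=6)
Reached target in 7 moves.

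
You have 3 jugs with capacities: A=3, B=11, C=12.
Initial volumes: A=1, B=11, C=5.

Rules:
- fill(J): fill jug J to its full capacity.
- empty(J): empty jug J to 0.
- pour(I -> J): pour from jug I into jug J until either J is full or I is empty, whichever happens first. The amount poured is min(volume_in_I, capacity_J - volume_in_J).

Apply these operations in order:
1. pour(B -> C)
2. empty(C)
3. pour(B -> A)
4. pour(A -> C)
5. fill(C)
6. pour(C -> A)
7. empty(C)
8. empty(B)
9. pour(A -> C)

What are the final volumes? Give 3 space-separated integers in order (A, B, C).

Answer: 0 0 3

Derivation:
Step 1: pour(B -> C) -> (A=1 B=4 C=12)
Step 2: empty(C) -> (A=1 B=4 C=0)
Step 3: pour(B -> A) -> (A=3 B=2 C=0)
Step 4: pour(A -> C) -> (A=0 B=2 C=3)
Step 5: fill(C) -> (A=0 B=2 C=12)
Step 6: pour(C -> A) -> (A=3 B=2 C=9)
Step 7: empty(C) -> (A=3 B=2 C=0)
Step 8: empty(B) -> (A=3 B=0 C=0)
Step 9: pour(A -> C) -> (A=0 B=0 C=3)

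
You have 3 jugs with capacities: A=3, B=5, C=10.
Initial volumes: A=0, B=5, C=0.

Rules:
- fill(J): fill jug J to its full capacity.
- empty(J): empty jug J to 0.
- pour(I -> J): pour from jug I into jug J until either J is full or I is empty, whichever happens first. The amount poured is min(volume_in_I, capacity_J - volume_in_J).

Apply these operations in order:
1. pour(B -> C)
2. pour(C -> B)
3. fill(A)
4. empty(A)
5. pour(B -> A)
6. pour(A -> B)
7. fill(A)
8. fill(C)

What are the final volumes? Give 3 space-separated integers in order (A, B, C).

Step 1: pour(B -> C) -> (A=0 B=0 C=5)
Step 2: pour(C -> B) -> (A=0 B=5 C=0)
Step 3: fill(A) -> (A=3 B=5 C=0)
Step 4: empty(A) -> (A=0 B=5 C=0)
Step 5: pour(B -> A) -> (A=3 B=2 C=0)
Step 6: pour(A -> B) -> (A=0 B=5 C=0)
Step 7: fill(A) -> (A=3 B=5 C=0)
Step 8: fill(C) -> (A=3 B=5 C=10)

Answer: 3 5 10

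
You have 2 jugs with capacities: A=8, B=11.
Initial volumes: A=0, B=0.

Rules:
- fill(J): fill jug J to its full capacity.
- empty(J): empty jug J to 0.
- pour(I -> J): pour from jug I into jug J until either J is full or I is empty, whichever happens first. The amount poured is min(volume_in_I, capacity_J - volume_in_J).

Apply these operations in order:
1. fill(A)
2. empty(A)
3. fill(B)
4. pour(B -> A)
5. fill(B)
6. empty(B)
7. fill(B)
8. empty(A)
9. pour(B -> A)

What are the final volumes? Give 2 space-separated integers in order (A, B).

Step 1: fill(A) -> (A=8 B=0)
Step 2: empty(A) -> (A=0 B=0)
Step 3: fill(B) -> (A=0 B=11)
Step 4: pour(B -> A) -> (A=8 B=3)
Step 5: fill(B) -> (A=8 B=11)
Step 6: empty(B) -> (A=8 B=0)
Step 7: fill(B) -> (A=8 B=11)
Step 8: empty(A) -> (A=0 B=11)
Step 9: pour(B -> A) -> (A=8 B=3)

Answer: 8 3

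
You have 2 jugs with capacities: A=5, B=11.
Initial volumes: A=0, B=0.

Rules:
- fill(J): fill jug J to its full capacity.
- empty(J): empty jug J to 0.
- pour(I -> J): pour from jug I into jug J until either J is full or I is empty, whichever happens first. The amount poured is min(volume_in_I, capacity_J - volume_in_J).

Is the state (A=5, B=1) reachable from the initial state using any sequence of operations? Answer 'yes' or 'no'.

BFS from (A=0, B=0):
  1. fill(B) -> (A=0 B=11)
  2. pour(B -> A) -> (A=5 B=6)
  3. empty(A) -> (A=0 B=6)
  4. pour(B -> A) -> (A=5 B=1)
Target reached → yes.

Answer: yes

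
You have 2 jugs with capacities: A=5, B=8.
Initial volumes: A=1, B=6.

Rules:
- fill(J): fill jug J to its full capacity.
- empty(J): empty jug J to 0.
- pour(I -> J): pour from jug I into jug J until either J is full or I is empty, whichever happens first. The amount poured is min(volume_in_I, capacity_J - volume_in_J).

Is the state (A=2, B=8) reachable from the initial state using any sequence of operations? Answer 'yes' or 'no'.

Answer: yes

Derivation:
BFS from (A=1, B=6):
  1. pour(B -> A) -> (A=5 B=2)
  2. empty(A) -> (A=0 B=2)
  3. pour(B -> A) -> (A=2 B=0)
  4. fill(B) -> (A=2 B=8)
Target reached → yes.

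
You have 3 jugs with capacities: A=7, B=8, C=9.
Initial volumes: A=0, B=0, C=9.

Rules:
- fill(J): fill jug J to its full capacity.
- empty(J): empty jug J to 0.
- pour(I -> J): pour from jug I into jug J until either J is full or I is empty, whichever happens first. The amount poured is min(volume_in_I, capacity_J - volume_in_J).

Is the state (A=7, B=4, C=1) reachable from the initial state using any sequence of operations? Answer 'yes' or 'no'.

Answer: yes

Derivation:
BFS from (A=0, B=0, C=9):
  1. fill(B) -> (A=0 B=8 C=9)
  2. pour(B -> A) -> (A=7 B=1 C=9)
  3. empty(A) -> (A=0 B=1 C=9)
  4. pour(B -> A) -> (A=1 B=0 C=9)
  5. pour(C -> A) -> (A=7 B=0 C=3)
  6. empty(A) -> (A=0 B=0 C=3)
  7. pour(C -> A) -> (A=3 B=0 C=0)
  8. fill(C) -> (A=3 B=0 C=9)
  9. pour(C -> B) -> (A=3 B=8 C=1)
  10. pour(B -> A) -> (A=7 B=4 C=1)
Target reached → yes.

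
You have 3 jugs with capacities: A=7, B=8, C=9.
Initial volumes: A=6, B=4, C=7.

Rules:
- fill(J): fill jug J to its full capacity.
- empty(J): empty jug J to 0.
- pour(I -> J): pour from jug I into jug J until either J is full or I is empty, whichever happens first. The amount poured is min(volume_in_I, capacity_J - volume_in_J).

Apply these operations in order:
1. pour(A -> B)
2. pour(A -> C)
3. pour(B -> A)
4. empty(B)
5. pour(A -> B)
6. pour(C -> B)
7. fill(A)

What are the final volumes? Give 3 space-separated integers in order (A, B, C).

Step 1: pour(A -> B) -> (A=2 B=8 C=7)
Step 2: pour(A -> C) -> (A=0 B=8 C=9)
Step 3: pour(B -> A) -> (A=7 B=1 C=9)
Step 4: empty(B) -> (A=7 B=0 C=9)
Step 5: pour(A -> B) -> (A=0 B=7 C=9)
Step 6: pour(C -> B) -> (A=0 B=8 C=8)
Step 7: fill(A) -> (A=7 B=8 C=8)

Answer: 7 8 8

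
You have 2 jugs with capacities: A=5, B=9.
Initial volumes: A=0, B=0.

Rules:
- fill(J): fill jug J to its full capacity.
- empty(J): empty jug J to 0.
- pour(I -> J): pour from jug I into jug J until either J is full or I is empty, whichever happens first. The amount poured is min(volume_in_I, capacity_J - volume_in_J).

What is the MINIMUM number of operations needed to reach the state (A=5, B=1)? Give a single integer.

Answer: 7

Derivation:
BFS from (A=0, B=0). One shortest path:
  1. fill(A) -> (A=5 B=0)
  2. pour(A -> B) -> (A=0 B=5)
  3. fill(A) -> (A=5 B=5)
  4. pour(A -> B) -> (A=1 B=9)
  5. empty(B) -> (A=1 B=0)
  6. pour(A -> B) -> (A=0 B=1)
  7. fill(A) -> (A=5 B=1)
Reached target in 7 moves.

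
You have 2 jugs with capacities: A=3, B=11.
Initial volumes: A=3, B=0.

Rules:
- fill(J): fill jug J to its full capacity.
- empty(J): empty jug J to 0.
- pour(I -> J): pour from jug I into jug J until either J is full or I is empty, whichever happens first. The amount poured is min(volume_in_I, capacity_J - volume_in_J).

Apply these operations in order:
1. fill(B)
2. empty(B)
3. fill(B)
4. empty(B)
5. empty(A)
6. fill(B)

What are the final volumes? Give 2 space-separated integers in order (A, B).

Step 1: fill(B) -> (A=3 B=11)
Step 2: empty(B) -> (A=3 B=0)
Step 3: fill(B) -> (A=3 B=11)
Step 4: empty(B) -> (A=3 B=0)
Step 5: empty(A) -> (A=0 B=0)
Step 6: fill(B) -> (A=0 B=11)

Answer: 0 11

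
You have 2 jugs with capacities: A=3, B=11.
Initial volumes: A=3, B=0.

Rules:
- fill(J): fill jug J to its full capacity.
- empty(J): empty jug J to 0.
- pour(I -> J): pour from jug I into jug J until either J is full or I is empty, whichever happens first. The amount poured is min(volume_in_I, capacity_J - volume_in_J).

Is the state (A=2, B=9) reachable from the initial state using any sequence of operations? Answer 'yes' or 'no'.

Answer: no

Derivation:
BFS explored all 28 reachable states.
Reachable set includes: (0,0), (0,1), (0,2), (0,3), (0,4), (0,5), (0,6), (0,7), (0,8), (0,9), (0,10), (0,11) ...
Target (A=2, B=9) not in reachable set → no.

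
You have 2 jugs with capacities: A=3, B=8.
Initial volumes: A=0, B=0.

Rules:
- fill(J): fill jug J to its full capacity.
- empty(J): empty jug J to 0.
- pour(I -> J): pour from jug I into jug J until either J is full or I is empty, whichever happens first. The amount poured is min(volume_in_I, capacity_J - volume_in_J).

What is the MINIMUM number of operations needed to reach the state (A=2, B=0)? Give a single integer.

BFS from (A=0, B=0). One shortest path:
  1. fill(B) -> (A=0 B=8)
  2. pour(B -> A) -> (A=3 B=5)
  3. empty(A) -> (A=0 B=5)
  4. pour(B -> A) -> (A=3 B=2)
  5. empty(A) -> (A=0 B=2)
  6. pour(B -> A) -> (A=2 B=0)
Reached target in 6 moves.

Answer: 6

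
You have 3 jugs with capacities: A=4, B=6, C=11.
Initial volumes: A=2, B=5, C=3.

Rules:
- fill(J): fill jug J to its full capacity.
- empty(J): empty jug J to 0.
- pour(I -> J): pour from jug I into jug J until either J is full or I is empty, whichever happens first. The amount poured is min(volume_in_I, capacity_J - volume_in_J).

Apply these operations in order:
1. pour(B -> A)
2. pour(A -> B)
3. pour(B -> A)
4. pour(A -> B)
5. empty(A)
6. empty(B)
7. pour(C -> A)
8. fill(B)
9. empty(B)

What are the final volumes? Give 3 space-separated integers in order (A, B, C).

Answer: 3 0 0

Derivation:
Step 1: pour(B -> A) -> (A=4 B=3 C=3)
Step 2: pour(A -> B) -> (A=1 B=6 C=3)
Step 3: pour(B -> A) -> (A=4 B=3 C=3)
Step 4: pour(A -> B) -> (A=1 B=6 C=3)
Step 5: empty(A) -> (A=0 B=6 C=3)
Step 6: empty(B) -> (A=0 B=0 C=3)
Step 7: pour(C -> A) -> (A=3 B=0 C=0)
Step 8: fill(B) -> (A=3 B=6 C=0)
Step 9: empty(B) -> (A=3 B=0 C=0)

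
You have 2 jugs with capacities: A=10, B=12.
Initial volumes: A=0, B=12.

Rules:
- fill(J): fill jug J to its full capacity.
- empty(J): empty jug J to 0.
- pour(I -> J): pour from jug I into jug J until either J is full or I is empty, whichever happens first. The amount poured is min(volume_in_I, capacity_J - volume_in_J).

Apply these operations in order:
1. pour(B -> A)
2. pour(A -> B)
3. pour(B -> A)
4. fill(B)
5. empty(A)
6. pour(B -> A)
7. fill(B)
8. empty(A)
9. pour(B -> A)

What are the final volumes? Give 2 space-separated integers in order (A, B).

Step 1: pour(B -> A) -> (A=10 B=2)
Step 2: pour(A -> B) -> (A=0 B=12)
Step 3: pour(B -> A) -> (A=10 B=2)
Step 4: fill(B) -> (A=10 B=12)
Step 5: empty(A) -> (A=0 B=12)
Step 6: pour(B -> A) -> (A=10 B=2)
Step 7: fill(B) -> (A=10 B=12)
Step 8: empty(A) -> (A=0 B=12)
Step 9: pour(B -> A) -> (A=10 B=2)

Answer: 10 2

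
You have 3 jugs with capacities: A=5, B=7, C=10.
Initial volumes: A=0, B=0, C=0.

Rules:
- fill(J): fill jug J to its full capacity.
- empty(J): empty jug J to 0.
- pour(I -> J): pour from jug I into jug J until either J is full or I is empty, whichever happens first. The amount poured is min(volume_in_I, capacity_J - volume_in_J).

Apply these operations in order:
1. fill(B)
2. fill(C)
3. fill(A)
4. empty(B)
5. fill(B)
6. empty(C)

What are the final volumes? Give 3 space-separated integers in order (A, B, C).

Answer: 5 7 0

Derivation:
Step 1: fill(B) -> (A=0 B=7 C=0)
Step 2: fill(C) -> (A=0 B=7 C=10)
Step 3: fill(A) -> (A=5 B=7 C=10)
Step 4: empty(B) -> (A=5 B=0 C=10)
Step 5: fill(B) -> (A=5 B=7 C=10)
Step 6: empty(C) -> (A=5 B=7 C=0)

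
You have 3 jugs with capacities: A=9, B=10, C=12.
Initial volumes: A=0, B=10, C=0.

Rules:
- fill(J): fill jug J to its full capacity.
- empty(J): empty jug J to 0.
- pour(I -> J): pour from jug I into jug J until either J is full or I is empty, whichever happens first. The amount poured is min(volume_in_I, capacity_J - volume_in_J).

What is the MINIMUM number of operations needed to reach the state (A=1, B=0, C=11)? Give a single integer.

BFS from (A=0, B=10, C=0). One shortest path:
  1. empty(B) -> (A=0 B=0 C=0)
  2. fill(C) -> (A=0 B=0 C=12)
  3. pour(C -> B) -> (A=0 B=10 C=2)
  4. pour(B -> A) -> (A=9 B=1 C=2)
  5. pour(A -> C) -> (A=0 B=1 C=11)
  6. pour(B -> A) -> (A=1 B=0 C=11)
Reached target in 6 moves.

Answer: 6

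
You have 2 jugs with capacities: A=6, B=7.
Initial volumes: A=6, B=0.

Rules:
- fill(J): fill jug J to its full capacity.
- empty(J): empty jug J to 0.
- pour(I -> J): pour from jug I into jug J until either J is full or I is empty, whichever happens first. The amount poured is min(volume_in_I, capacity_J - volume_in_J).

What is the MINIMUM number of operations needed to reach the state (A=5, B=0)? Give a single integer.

Answer: 4

Derivation:
BFS from (A=6, B=0). One shortest path:
  1. pour(A -> B) -> (A=0 B=6)
  2. fill(A) -> (A=6 B=6)
  3. pour(A -> B) -> (A=5 B=7)
  4. empty(B) -> (A=5 B=0)
Reached target in 4 moves.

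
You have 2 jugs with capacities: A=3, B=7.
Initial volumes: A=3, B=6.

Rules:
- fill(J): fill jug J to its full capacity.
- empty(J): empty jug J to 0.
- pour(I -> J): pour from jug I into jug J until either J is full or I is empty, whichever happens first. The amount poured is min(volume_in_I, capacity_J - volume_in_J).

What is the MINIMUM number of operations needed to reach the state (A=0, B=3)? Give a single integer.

Answer: 2

Derivation:
BFS from (A=3, B=6). One shortest path:
  1. empty(B) -> (A=3 B=0)
  2. pour(A -> B) -> (A=0 B=3)
Reached target in 2 moves.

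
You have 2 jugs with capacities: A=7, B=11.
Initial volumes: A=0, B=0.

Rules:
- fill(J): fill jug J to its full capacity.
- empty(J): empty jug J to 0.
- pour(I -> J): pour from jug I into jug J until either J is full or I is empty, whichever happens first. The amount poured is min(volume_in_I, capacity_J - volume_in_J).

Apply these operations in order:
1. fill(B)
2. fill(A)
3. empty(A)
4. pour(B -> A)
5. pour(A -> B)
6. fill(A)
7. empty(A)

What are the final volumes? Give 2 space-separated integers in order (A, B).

Step 1: fill(B) -> (A=0 B=11)
Step 2: fill(A) -> (A=7 B=11)
Step 3: empty(A) -> (A=0 B=11)
Step 4: pour(B -> A) -> (A=7 B=4)
Step 5: pour(A -> B) -> (A=0 B=11)
Step 6: fill(A) -> (A=7 B=11)
Step 7: empty(A) -> (A=0 B=11)

Answer: 0 11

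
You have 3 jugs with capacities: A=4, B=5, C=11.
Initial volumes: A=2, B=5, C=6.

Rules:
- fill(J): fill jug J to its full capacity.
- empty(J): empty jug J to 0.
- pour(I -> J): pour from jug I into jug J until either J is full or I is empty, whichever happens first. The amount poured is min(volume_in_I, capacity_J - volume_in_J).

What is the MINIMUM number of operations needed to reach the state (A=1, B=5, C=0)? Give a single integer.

BFS from (A=2, B=5, C=6). One shortest path:
  1. empty(A) -> (A=0 B=5 C=6)
  2. empty(B) -> (A=0 B=0 C=6)
  3. pour(C -> B) -> (A=0 B=5 C=1)
  4. pour(C -> A) -> (A=1 B=5 C=0)
Reached target in 4 moves.

Answer: 4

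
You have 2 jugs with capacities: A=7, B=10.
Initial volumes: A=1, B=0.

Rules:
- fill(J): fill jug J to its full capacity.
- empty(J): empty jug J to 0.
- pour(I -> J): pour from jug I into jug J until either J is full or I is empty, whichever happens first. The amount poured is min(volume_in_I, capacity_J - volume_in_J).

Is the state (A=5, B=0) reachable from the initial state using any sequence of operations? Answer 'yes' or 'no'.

Answer: yes

Derivation:
BFS from (A=1, B=0):
  1. pour(A -> B) -> (A=0 B=1)
  2. fill(A) -> (A=7 B=1)
  3. pour(A -> B) -> (A=0 B=8)
  4. fill(A) -> (A=7 B=8)
  5. pour(A -> B) -> (A=5 B=10)
  6. empty(B) -> (A=5 B=0)
Target reached → yes.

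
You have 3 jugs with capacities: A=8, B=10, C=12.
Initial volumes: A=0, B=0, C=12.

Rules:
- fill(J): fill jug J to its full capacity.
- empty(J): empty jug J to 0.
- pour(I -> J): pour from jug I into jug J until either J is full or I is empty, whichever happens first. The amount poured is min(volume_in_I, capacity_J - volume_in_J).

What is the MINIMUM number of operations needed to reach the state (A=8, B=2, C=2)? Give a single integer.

Answer: 2

Derivation:
BFS from (A=0, B=0, C=12). One shortest path:
  1. pour(C -> B) -> (A=0 B=10 C=2)
  2. pour(B -> A) -> (A=8 B=2 C=2)
Reached target in 2 moves.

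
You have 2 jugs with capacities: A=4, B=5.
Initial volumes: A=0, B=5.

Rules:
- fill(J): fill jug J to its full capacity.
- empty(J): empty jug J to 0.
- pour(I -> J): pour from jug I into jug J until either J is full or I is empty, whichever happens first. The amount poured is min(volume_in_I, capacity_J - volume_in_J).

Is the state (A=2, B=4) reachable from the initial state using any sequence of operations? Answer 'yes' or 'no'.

Answer: no

Derivation:
BFS explored all 18 reachable states.
Reachable set includes: (0,0), (0,1), (0,2), (0,3), (0,4), (0,5), (1,0), (1,5), (2,0), (2,5), (3,0), (3,5) ...
Target (A=2, B=4) not in reachable set → no.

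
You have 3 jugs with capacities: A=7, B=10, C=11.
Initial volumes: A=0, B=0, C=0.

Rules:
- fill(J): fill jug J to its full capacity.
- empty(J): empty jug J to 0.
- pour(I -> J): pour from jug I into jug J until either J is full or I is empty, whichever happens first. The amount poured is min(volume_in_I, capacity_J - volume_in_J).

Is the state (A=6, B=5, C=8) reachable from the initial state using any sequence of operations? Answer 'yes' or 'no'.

Answer: no

Derivation:
BFS explored all 516 reachable states.
Reachable set includes: (0,0,0), (0,0,1), (0,0,2), (0,0,3), (0,0,4), (0,0,5), (0,0,6), (0,0,7), (0,0,8), (0,0,9), (0,0,10), (0,0,11) ...
Target (A=6, B=5, C=8) not in reachable set → no.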